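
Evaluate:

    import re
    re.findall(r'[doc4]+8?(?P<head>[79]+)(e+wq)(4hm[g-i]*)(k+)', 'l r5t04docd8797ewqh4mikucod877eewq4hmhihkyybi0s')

[('77', 'eewq', '4hmhih', 'k')]

The pattern matches one or more of one of [doc4], then optionally a literal '8'; then one or more of one of [79] (captured as 'head'); then one or more of the literal 'e', then the literal 'wq' (captured); then the literal '4hm', then zero or more of a character in [g-i] (captured); then one or more of a literal 'k' (captured).
Walking the string: at [24:41] match 'cod877eewq4hmhihk', groups = ('77', 'eewq', '4hmhih', 'k').
Multiple groups make `findall` return tuples — one 4-tuple for the one match.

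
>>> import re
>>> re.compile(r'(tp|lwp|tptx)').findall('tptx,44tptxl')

['tp', 'tp']

Branches in `(...|...)` are attempted left-to-right; the first branch that allows the whole pattern to succeed is taken.
`findall` collects group 1 from each match (2 total).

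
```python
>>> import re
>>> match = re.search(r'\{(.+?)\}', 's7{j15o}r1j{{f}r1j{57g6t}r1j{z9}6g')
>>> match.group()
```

'{j15o}'

A non-greedy quantifier consumes as few characters as it can — just enough that the remainder of the pattern still matches from where it stops; whatever follows it matches normally.
`re.search` scans for the first position where the pattern succeeds.
The match spans [2:8] → '{j15o}'.
Captured: group 1 = 'j15o'.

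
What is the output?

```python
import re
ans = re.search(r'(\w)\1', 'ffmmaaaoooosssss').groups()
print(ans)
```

`\1` has to match the exact text group 1 already captured.
`re.search` scans for the first position where the pattern succeeds.
The match spans [0:2] → 'ff'.
Captured: group 1 = 'f'.

('f',)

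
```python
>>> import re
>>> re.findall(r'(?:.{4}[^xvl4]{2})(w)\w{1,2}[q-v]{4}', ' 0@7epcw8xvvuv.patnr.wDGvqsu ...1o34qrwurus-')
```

['w', 'w']

This matches exactly 4 of any character, then exactly 2 of any character except [xvl4] (non-capturing group); then a literal 'w' (captured); then 1 to 2 of a word character, then exactly 4 of a character in [q-v].
Scanning left to right: at [1:14] match '0@7epcw8xvvuv', group 1 = 'w'; at [15:28] match 'patnr.wDGvqsu', group 1 = 'w'.
Because there's exactly one group, `findall` drops the full match and keeps group 1 from each hit.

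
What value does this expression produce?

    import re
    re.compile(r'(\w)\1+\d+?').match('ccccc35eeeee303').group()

After group 1 captures some text, `\1` only succeeds where that same text appears again.
`match` is anchored at position 0; if the pattern doesn't fit there, it returns None.
The match spans [0:6] → 'ccccc3'.
Captured: group 1 = 'c'.

'ccccc3'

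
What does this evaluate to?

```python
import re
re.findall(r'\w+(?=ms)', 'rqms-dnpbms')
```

Lookahead/lookbehind check context without consuming it, so the matched span excludes the asserted characters.
Walking the string: at [0:2] → 'rq'; at [5:9] → 'dnpb'.
`findall` yields the raw match text (2 of them) because the pattern has no groups.

['rq', 'dnpb']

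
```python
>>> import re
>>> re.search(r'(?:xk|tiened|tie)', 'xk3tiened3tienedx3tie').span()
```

The match spans [0:2] → 'xk'.

(0, 2)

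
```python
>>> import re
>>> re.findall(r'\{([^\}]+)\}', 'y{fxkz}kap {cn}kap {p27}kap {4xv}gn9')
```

['fxkz', 'cn', 'p27', '4xv']

Walking the string: at [1:7] match '{fxkz}', group 1 = 'fxkz'; at [11:15] match '{cn}', group 1 = 'cn'; at [19:24] match '{p27}', group 1 = 'p27'; at [28:33] match '{4xv}', group 1 = '4xv'.
`findall` collects group 1 from each match (4 total).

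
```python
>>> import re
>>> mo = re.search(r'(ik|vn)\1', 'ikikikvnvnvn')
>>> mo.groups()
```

`\1` is not a pattern — it's the concrete string captured by group 1, re-applied verbatim.
`re.search` tries every starting position until one works.
The match spans [0:4] → 'ikik'.
Captured: group 1 = 'ik'.

('ik',)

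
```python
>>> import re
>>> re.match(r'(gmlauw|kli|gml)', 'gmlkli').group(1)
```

'gml'

The match spans [0:3] → 'gml'.
Captured: group 1 = 'gml'.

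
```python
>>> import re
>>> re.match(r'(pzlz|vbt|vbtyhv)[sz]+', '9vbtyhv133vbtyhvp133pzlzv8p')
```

None

`re.match` only tries the pattern at the start of the string.
Here position 0 doesn't satisfy it, so the call returns None.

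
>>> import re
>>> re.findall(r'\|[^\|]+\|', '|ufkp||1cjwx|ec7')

['|ufkp|', '|1cjwx|']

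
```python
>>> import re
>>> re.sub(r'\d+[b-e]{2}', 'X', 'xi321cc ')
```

'xiX '

Every occurrence is swapped for 'X'.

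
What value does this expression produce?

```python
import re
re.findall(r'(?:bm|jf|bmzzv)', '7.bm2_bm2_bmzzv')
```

Branches in `(...|...)` are attempted left-to-right; the first branch that allows the whole pattern to succeed is taken.
Walking the string: at [2:4] → 'bm'; at [6:8] → 'bm'; at [10:12] → 'bm'.
No capturing groups, so `findall` returns the 3 full match strings.

['bm', 'bm', 'bm']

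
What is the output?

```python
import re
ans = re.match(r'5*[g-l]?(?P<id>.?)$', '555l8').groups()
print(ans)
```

The match spans [0:5] → '555l8'.
Captured: group 1 = '8'.

('8',)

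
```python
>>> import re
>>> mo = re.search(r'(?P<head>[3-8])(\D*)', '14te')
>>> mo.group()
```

This matches a character in [3-8] (captured as 'head'); then zero or more of a non-digit (captured).
The match spans [1:4] → '4te'.

'4te'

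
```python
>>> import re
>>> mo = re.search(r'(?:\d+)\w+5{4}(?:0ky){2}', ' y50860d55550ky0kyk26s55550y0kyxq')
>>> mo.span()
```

(2, 18)

The pattern matches one or more of a digit (non-capturing group); then one or more of a word character, then exactly 4 of the literal '5', then the literal '0ky' repeated 2 times.
Unlike `match`, `search` isn't anchored — it looks for the pattern anywhere in the string.
The match spans [2:18] → '50860d55550ky0ky'.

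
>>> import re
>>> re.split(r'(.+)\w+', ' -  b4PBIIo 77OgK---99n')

['', ' -  b4PBIIo 77OgK---99', '']

The pattern matches one or more of any character (captured); then one or more of a word character.
With a capturing group present, the delimiter's captured portion is kept in the result list.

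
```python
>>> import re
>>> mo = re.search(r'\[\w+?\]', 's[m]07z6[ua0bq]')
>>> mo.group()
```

The match spans [1:4] → '[m]'.

'[m]'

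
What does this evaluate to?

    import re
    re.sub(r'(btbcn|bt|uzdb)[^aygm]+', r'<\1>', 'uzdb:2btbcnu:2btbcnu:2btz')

'<uzdb>'

Matches: at [0:25] → 'uzdb:2btbcnu:2btbcnu:2btz'.
`\1` in the replacement pulls in group 1's text for each match.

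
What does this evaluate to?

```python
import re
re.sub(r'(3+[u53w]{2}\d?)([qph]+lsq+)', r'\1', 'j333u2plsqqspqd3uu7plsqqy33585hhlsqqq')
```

'j333u2spqd3uu7y33585hhlsqqq'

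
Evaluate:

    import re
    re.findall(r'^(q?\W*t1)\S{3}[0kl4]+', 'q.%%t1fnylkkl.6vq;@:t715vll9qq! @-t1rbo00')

['q.%%t1']

Pattern: anchored at the start of the string; then optionally a literal 'q', then zero or more of a non-word character, then the literal 't1' (captured); then exactly 3 of a non-whitespace character, then one or more of one of [0kl4].
Walking the string: at [0:13] match 'q.%%t1fnylkkl', group 1 = 'q.%%t1'.
One capturing group, so `findall` returns just the captured substring from the one match — 1 in all.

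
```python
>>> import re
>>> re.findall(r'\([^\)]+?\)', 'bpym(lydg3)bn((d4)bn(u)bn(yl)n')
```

With no groups in the pattern, `findall` gives back each whole match — 4 here.

['(lydg3)', '((d4)', '(u)', '(yl)']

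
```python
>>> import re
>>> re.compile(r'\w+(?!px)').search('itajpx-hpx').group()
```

The negative lookaround is zero-width — it rules out positions where the adjacent text would match, without consuming anything.
The match spans [0:6] → 'itajpx'.

'itajpx'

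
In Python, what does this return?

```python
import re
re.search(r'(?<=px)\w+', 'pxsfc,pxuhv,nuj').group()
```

'sfc'

The `(?=…)`/`(?<=…)` assertion just peeks at neighbouring text; it doesn't advance the match position.
The match spans [2:5] → 'sfc'.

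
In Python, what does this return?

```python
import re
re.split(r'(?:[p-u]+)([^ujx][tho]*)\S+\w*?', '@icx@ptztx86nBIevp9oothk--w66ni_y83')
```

The pattern matches one or more of a character in [p-u] (non-capturing group); then any character except [ujx], then zero or more of one of [tho] (captured); then one or more of a non-whitespace character, then zero or more of a word character (lazy).
Matches to split on: at [5:35] → 'ptztx86nBIevp9oothk--w66ni_y83'.
Because the pattern has a capturing group, `split` also inserts each captured text between the pieces.

['@icx@', 'zt', '']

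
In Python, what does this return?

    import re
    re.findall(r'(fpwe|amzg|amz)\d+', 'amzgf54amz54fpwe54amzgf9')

['amz', 'fpwe']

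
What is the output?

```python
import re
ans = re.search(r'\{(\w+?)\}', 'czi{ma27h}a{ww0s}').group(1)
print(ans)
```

ma27h

`re.search` tries every starting position until one works.
The match spans [3:10] → '{ma27h}'.
Captured: group 1 = 'ma27h'.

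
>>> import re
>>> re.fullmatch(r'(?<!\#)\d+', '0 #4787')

None

The negative lookahead/lookbehind blocks any match where the forbidden context is present.
`fullmatch` succeeds only if the pattern covers the string from start to end.
Here there's no way to consume every character, so the call returns None.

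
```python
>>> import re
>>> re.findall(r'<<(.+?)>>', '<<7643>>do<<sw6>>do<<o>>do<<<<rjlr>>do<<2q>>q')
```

With the lazy modifier that quantifier settles for the fewest repetitions that let the rest of the pattern succeed (the atoms after it are unaffected and can still be greedy).
Walking the string: at [0:8] match '<<7643>>', group 1 = '7643'; at [10:17] match '<<sw6>>', group 1 = 'sw6'; at [19:24] match '<<o>>', group 1 = 'o'; at [26:36] match '<<<<rjlr>>', group 1 = '<<rjlr'; at [38:44] match '<<2q>>', group 1 = '2q'.
With a single group, `findall` returns only what that group captured — 5 items.

['7643', 'sw6', 'o', '<<rjlr', '2q']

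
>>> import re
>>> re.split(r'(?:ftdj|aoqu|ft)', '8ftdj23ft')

['8', '23', '']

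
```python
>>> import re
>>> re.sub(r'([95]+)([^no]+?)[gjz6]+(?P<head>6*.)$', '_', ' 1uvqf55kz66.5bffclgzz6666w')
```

' 1uvqf_'

The pattern matches one or more of one of [95] (captured); then one or more of any character except [no] (lazy) (captured); then one or more of one of [gjz6]; then zero or more of a literal '6', then any character (captured as 'head'); then anchored at the end.
Matches: at [6:27] → '55kz66.5bffclgzz6666w'.
Every occurrence is swapped for '_'.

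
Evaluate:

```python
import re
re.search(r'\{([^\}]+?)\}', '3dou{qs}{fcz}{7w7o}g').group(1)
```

'qs'

`re.search` scans for the first position where the pattern succeeds.
The match spans [4:8] → '{qs}'.
Captured: group 1 = 'qs'.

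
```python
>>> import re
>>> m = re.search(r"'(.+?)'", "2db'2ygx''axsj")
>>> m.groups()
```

('2ygx',)

Because the quantifier is non-greedy, it stops expanding at the earliest point where the rest of the pattern can succeed.
`re.search` scans for the first position where the pattern succeeds.
The match spans [3:9] → "'2ygx'".
Captured: group 1 = '2ygx'.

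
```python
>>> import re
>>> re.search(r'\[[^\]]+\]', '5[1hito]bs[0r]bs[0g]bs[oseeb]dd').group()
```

`search` walks the string left to right and returns the first match it finds.
The match spans [1:8] → '[1hito]'.

'[1hito]'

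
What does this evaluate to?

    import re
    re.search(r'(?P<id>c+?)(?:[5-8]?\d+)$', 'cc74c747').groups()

The pattern matches one or more of a literal 'c' (lazy) (captured as 'id'); then optionally a character in [5-8], then one or more of a digit (non-capturing group); then anchored at the end.
`re.search` tries every starting position until one works.
The match spans [4:8] → 'c747'.
Captured: group 1 = 'c'.

('c',)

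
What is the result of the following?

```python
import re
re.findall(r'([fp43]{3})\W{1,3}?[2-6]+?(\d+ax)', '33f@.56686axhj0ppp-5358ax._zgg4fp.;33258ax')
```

Pattern: exactly 3 of one of [fp43] (captured); then 1 to 3 of a non-word character (lazy), then one or more of a character in [2-6] (lazy); then one or more of a digit, then the literal 'ax' (captured).
`findall` packs the 2 group values into a tuple for every match.

[('33f', '6686ax'), ('ppp', '358ax'), ('4fp', '3258ax')]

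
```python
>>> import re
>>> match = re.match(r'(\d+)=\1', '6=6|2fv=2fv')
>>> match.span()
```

`\1` is not a pattern — it's the concrete string captured by group 1, re-applied verbatim.
With `match`, the pattern is implicitly anchored at the beginning.
The match spans [0:3] → '6=6'.
Captured: group 1 = '6'.

(0, 3)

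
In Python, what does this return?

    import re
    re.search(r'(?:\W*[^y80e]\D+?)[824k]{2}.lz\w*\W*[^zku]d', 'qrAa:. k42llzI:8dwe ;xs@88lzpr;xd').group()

The match spans [0:17] → 'qrAa:. k42llzI:8d'.

'qrAa:. k42llzI:8d'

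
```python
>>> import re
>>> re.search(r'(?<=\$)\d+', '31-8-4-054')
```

None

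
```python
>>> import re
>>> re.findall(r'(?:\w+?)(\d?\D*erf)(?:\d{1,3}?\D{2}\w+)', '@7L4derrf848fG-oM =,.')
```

`findall` collects group 1 from each match (0 total).
Nothing in the string satisfies the pattern, so the list is empty.

[]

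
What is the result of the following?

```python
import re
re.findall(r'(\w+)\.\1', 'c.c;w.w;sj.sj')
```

['c', 'w', 'sj']

After group 1 captures some text, `\1` only succeeds where that same text appears again.
Scanning left to right: at [0:3] match 'c.c', group 1 = 'c'; at [4:7] match 'w.w', group 1 = 'w'; at [8:13] match 'sj.sj', group 1 = 'sj'.
`findall` collects group 1 from each match (3 total).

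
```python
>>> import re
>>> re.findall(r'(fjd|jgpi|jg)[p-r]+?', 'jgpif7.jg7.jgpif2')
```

Scanning left to right: at [0:3] match 'jgp', group 1 = 'jg'; at [11:14] match 'jgp', group 1 = 'jg'.
One capturing group, so `findall` returns just the captured substring from each match — 2 in all.

['jg', 'jg']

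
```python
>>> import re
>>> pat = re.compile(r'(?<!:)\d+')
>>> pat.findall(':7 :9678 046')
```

The negative lookaround is zero-width — it rules out positions where the adjacent text would match, without consuming anything.
Matches: at [5:8] → '678'; at [9:12] → '046'.
With no groups in the pattern, `findall` gives back each whole match — 2 here.

['678', '046']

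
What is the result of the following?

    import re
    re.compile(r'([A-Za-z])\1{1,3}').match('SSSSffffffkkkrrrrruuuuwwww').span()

(0, 4)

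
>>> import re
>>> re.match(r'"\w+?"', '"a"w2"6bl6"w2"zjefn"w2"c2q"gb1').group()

With `match`, the pattern is implicitly anchored at the beginning.
The match spans [0:3] → '"a"'.

'"a"'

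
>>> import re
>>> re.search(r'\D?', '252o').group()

The pattern matches optionally a non-digit.
The match spans [0:0] → ''.

''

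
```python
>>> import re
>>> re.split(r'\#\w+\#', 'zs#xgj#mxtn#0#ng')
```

['zs', 'mxtn', 'ng']

Matches to split on: at [2:7] → '#xgj#'; at [11:14] → '#0#'.
The string is cut at each match, leaving 3 pieces.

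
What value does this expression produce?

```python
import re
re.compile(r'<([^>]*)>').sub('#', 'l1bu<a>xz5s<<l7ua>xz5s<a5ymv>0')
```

'l1bu#xz5s#xz5s#0'

Matches: at [4:7] → '<a>'; at [11:18] → '<<l7ua>'; at [22:29] → '<a5ymv>'.
Every occurrence is swapped for '#'.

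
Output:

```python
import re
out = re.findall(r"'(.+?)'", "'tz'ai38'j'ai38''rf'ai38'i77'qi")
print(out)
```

`findall` collects group 1 from each match (4 total).

['tz', 'j', "'rf", 'i77']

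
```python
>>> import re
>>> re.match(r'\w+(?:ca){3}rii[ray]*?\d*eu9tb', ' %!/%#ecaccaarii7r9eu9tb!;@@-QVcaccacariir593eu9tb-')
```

None

`match` is anchored at position 0; if the pattern doesn't fit there, it returns None.
Here the pattern fails at index 0, so the call returns None.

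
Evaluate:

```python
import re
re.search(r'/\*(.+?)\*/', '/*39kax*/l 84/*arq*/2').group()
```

'/*39kax*/'

The `?` after the quantifier makes it lazy — it takes as little as possible before letting the rest of the pattern try.
`re.search` scans for the first position where the pattern succeeds.
The match spans [0:9] → '/*39kax*/'.
Captured: group 1 = '39kax'.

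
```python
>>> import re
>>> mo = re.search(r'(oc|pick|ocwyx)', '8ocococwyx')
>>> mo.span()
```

(1, 3)

Unlike `match`, `search` isn't anchored — it looks for the pattern anywhere in the string.
The match spans [1:3] → 'oc'.
Captured: group 1 = 'oc'.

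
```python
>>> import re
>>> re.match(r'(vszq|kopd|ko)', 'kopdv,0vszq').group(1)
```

'kopd'

Branches in `(...|...)` are attempted left-to-right; the first branch that allows the whole pattern to succeed is taken.
`match` is anchored at position 0; if the pattern doesn't fit there, it returns None.
The match spans [0:4] → 'kopd'.
Captured: group 1 = 'kopd'.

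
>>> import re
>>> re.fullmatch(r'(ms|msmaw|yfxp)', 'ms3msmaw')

`fullmatch` succeeds only if the pattern covers the string from start to end.
Here the string isn't matched end-to-end, so the call returns None.

None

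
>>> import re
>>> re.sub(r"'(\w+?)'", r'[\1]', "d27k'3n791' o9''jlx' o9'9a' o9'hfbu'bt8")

"d27k[3n791] o9'[jlx] o9[9a] o9[hfbu]bt8"

Matches: at [4:11] → "'3n791'"; at [15:20] → "'jlx'"; at [23:27] → "'9a'"; at [30:36] → "'hfbu'".
Each match is replaced using the text its own group 1 captured.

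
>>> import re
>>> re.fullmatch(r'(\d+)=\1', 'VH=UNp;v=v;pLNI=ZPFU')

None

`re.fullmatch` requires the pattern to consume the entire string.
Here the pattern can't cover the whole string, so the call returns None.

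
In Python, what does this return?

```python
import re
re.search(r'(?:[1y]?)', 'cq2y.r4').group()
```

''

This matches optionally one of [1y] (non-capturing group).
`re.search` scans for the first position where the pattern succeeds.
The match spans [0:0] → ''.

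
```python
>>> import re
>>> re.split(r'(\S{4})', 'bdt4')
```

['', 'bdt4', '']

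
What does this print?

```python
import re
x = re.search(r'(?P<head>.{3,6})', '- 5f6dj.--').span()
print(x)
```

(0, 6)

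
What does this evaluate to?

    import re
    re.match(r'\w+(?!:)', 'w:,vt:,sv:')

The negative lookaround is zero-width — it rules out positions where the adjacent text would match, without consuming anything.
With `match`, the pattern is implicitly anchored at the beginning.
Here the pattern fails at index 0, so the call returns None.

None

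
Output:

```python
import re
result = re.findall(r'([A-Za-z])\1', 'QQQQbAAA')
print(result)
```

`\1` has to match the exact text group 1 already captured.
Scanning left to right: at [0:2] match 'QQ', group 1 = 'Q'; at [2:4] match 'QQ', group 1 = 'Q'; at [5:7] match 'AA', group 1 = 'A'.
`findall` collects group 1 from each match (3 total).

['Q', 'Q', 'A']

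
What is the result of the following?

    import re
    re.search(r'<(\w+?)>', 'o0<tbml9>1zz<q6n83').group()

'<tbml9>'

The match spans [2:9] → '<tbml9>'.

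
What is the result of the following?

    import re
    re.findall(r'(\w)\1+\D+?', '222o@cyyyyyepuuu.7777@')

['2', 'y', 'u', '7']

`\1` has to match the exact text group 1 already captured.
With a single group, `findall` returns only what that group captured — 4 items.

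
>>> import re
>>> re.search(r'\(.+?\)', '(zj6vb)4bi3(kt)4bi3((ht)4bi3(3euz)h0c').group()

Because the quantifier is non-greedy, it stops expanding at the earliest point where the rest of the pattern can succeed.
The match spans [0:7] → '(zj6vb)'.

'(zj6vb)'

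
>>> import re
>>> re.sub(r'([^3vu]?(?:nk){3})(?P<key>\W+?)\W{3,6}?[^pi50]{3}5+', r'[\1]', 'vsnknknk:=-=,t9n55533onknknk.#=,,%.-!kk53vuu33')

'v[snknknk]33[onknknk]3vuu33'

Pattern: optionally any character except [3vu], then the literal 'nk' repeated 3 times (captured); then one or more of a non-word character (lazy) (captured as 'key'); then 3 to 6 of a non-word character (lazy), then exactly 3 of any character except [pi50], then one or more of a literal '5'.
Matches: at [1:19] → 'snknknk:=-=,t9n555'; at [21:40] → 'onknknk.#=,,%.-!kk5'.
Each match is replaced using the text its own group 1 captured.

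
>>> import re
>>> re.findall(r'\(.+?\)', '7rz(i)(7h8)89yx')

['(i)', '(7h8)']

Lazy quantifiers expand one character at a time until the remainder of the pattern can match.
Walking the string: at [3:6] → '(i)'; at [6:11] → '(7h8)'.
No capturing groups, so `findall` returns the 2 full match strings.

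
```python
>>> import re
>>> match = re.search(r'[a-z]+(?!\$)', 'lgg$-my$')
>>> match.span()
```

A negative assertion filters positions out without eating any characters.
`re.search` tries every starting position until one works.
The match spans [0:2] → 'lg'.

(0, 2)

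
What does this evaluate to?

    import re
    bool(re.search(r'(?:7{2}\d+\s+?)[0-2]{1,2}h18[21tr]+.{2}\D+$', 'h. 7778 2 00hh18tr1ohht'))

False

Here the pattern never matches, so the call returns None, and `bool(None)` is False.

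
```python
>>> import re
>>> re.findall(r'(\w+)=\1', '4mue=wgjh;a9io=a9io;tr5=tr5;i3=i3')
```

`\1` has to match the exact text group 1 already captured.
Scanning left to right: at [10:19] match 'a9io=a9io', group 1 = 'a9io'; at [20:27] match 'tr5=tr5', group 1 = 'tr5'; at [28:33] match 'i3=i3', group 1 = 'i3'.
Because there's exactly one group, `findall` drops the full match and keeps group 1 from each hit.

['a9io', 'tr5', 'i3']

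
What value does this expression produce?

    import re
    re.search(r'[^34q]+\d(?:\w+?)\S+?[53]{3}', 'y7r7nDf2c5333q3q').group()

'y7r7nDf2c5333'

This matches one or more of any character except [34q], then a digit; then one or more of a word character (lazy) (non-capturing group); then one or more of a non-whitespace character (lazy), then exactly 3 of one of [53].
`re.search` tries every starting position until one works.
The match spans [0:13] → 'y7r7nDf2c5333'.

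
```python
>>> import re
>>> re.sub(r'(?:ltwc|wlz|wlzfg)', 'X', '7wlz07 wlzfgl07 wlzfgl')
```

'7X07 Xfgl07 Xfgl'

Alternation isn't longest-match — the leftmost alternative that fits at this position is chosen.
Matches: at [1:4] → 'wlz'; at [7:10] → 'wlz'; at [16:19] → 'wlz'.
Every occurrence is swapped for 'X'.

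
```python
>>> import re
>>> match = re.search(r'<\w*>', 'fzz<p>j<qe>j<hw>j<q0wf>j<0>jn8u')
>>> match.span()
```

The match spans [3:6] → '<p>'.

(3, 6)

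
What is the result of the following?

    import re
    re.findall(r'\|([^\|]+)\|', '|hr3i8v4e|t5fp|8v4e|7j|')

['hr3i8v4e', '8v4e']

With a single group, `findall` returns only what that group captured — 2 items.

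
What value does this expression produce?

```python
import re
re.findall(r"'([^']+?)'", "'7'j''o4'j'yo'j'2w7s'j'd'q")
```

['7', 'o4', 'yo', '2w7s', 'd']

Matches: at [0:3] match "'7'", group 1 = '7'; at [5:9] match "'o4'", group 1 = 'o4'; at [10:14] match "'yo'", group 1 = 'yo'; at [15:21] match "'2w7s'", group 1 = '2w7s'; at [22:25] match "'d'", group 1 = 'd'.
`findall` collects group 1 from each match (5 total).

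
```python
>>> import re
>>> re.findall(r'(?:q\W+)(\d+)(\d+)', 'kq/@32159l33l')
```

[('3215', '9')]

With 2 capturing groups, `findall` returns a 2-tuple per match.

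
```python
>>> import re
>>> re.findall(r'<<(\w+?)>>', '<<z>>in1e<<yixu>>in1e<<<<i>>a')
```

['z', 'yixu', 'i']

`findall` collects group 1 from each match (3 total).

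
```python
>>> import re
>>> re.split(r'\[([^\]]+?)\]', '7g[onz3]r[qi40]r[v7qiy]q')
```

Because the pattern has a capturing group, `split` also inserts each captured text between the pieces.

['7g', 'onz3', 'r', 'qi40', 'r', 'v7qiy', 'q']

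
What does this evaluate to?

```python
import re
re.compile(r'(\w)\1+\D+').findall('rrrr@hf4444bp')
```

['r', '4']

`\1` has to match the exact text group 1 already captured.
Walking the string: at [0:7] match 'rrrr@hf', group 1 = 'r'; at [7:13] match '4444bp', group 1 = '4'.
With a single group, `findall` returns only what that group captured — 2 items.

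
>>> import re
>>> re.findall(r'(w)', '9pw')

['w']

Because there's exactly one group, `findall` drops the full match and keeps group 1 from the one hit.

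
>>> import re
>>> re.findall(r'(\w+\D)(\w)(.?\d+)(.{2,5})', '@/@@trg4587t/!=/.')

The pattern matches one or more of a word character, then a non-digit (captured); then a word character (captured); then optionally any character, then one or more of a digit (captured); then 2 to 5 of any character (captured).
Scanning left to right: at [4:16] match 'trg4587t/!=/', groups = ('trg', '4', '587', 't/!=/').
Multiple groups make `findall` return tuples — one 4-tuple for the one match.

[('trg', '4', '587', 't/!=/')]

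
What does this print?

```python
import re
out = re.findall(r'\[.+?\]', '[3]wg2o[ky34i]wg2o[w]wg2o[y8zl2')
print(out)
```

['[3]', '[ky34i]', '[w]']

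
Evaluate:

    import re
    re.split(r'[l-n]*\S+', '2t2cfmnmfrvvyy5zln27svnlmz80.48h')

['', '']

Each match becomes a cut point; 2 segments remain.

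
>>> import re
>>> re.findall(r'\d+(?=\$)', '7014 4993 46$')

['46']

Lookahead/lookbehind check context without consuming it, so the matched span excludes the asserted characters.
Scanning left to right: at [10:12] → '46'.
No capturing groups, so `findall` returns the 1 full match string.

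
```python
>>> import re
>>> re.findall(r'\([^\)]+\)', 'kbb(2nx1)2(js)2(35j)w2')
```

No capturing groups, so `findall` returns the 3 full match strings.

['(2nx1)', '(js)', '(35j)']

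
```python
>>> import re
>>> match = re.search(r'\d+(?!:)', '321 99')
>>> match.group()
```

A negative assertion filters positions out without eating any characters.
`search` walks the string left to right and returns the first match it finds.
The match spans [0:3] → '321'.

'321'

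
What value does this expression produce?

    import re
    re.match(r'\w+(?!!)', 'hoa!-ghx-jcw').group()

The negative lookaround is zero-width — it rules out positions where the adjacent text would match, without consuming anything.
`re.match` only tries the pattern at the start of the string.
The match spans [0:2] → 'ho'.

'ho'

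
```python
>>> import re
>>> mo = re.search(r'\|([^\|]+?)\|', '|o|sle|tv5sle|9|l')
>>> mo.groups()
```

('o',)

Unlike `match`, `search` isn't anchored — it looks for the pattern anywhere in the string.
The match spans [0:3] → '|o|'.
Captured: group 1 = 'o'.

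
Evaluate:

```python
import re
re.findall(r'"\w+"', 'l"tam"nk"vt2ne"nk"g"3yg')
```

Walking the string: at [1:6] → '"tam"'; at [8:15] → '"vt2ne"'; at [17:20] → '"g"'.
With no groups in the pattern, `findall` gives back each whole match — 3 here.

['"tam"', '"vt2ne"', '"g"']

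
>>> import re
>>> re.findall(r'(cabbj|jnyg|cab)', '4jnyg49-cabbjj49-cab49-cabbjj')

['jnyg', 'cabbj', 'cab', 'cabbj']

Alternation isn't longest-match — the leftmost alternative that fits at this position is chosen.
Matches: at [1:5] match 'jnyg', group 1 = 'jnyg'; at [8:13] match 'cabbj', group 1 = 'cabbj'; at [17:20] match 'cab', group 1 = 'cab'; at [23:28] match 'cabbj', group 1 = 'cabbj'.
`findall` collects group 1 from each match (4 total).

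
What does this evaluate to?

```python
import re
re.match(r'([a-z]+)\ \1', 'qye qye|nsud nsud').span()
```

(0, 7)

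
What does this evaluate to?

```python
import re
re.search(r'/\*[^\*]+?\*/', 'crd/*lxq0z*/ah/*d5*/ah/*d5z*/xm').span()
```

The match spans [3:12] → '/*lxq0z*/'.

(3, 12)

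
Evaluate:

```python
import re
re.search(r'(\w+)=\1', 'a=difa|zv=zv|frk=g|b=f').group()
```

'zv=zv'

After group 1 captures some text, `\1` only succeeds where that same text appears again.
Unlike `match`, `search` isn't anchored — it looks for the pattern anywhere in the string.
The match spans [7:12] → 'zv=zv'.
Captured: group 1 = 'zv'.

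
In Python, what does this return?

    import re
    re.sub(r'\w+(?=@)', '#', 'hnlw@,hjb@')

'#@,#@'

The `(?=…)`/`(?<=…)` assertion just peeks at neighbouring text; it doesn't advance the match position.
Every occurrence is swapped for '#'.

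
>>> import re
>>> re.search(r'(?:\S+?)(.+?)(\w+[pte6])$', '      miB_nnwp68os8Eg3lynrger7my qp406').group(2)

'qp406'

The match spans [6:38] → 'miB_nnwp68os8Eg3lynrger7my qp406'.
Captured: group 1 = 'iB_nnwp68os8Eg3lynrger7my ', group 2 = 'qp406'.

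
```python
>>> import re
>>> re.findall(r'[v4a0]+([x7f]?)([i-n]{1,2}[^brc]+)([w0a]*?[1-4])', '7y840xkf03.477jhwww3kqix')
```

[('x', 'kf03.477jhwww', '3')]

The pattern matches one or more of one of [v4a0]; then optionally one of [x7f] (captured); then 1 to 2 of a character in [i-n], then one or more of any character except [brc] (captured); then zero or more of one of [w0a] (lazy), then a character in [1-4] (captured).
Walking the string: at [3:20] match '40xkf03.477jhwww3', groups = ('x', 'kf03.477jhwww', '3').
3 groups means the one result is a tuple of 3 captured strings — 1 here.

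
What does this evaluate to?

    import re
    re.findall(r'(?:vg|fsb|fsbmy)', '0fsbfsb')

['fsb', 'fsb']

Walking the string: at [1:4] → 'fsb'; at [4:7] → 'fsb'.
Since nothing is captured, `findall` lists the 2 matched substrings directly.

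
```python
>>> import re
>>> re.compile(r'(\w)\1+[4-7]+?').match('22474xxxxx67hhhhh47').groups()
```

('2',)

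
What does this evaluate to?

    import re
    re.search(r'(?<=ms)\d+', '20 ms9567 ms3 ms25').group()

'9567'

Because the assertion is zero-width, the text it checks is not consumed and won't appear in the result.
`re.search` tries every starting position until one works.
The match spans [5:9] → '9567'.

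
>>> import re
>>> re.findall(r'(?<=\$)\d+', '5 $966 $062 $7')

The lookaround is zero-width — it requires the adjacent text to match without consuming it, so the asserted text isn't part of the match.
No capturing groups, so `findall` returns the 3 full match strings.

['966', '062', '7']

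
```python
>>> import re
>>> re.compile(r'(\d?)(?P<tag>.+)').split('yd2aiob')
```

['', '', 'yd2aiob', '']

This matches optionally a digit (captured); then one or more of any character (captured as 'tag').
Matches to split on: at [0:7] → 'yd2aiob'.
Because the pattern has a capturing group, `split` also inserts each captured text between the pieces.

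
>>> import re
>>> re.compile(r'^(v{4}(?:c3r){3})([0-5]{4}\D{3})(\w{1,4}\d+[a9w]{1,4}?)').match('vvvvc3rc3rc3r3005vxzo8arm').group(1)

'vvvvc3rc3rc3r'

The match spans [0:23] → 'vvvvc3rc3rc3r3005vxzo8a'.
Captured: group 1 = 'vvvvc3rc3rc3r', group 2 = '3005vxz', group 3 = 'o8a'.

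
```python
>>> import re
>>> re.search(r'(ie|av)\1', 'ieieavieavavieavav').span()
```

The backreference `\1` re-matches whatever the first group consumed, character for character.
`re.search` scans for the first position where the pattern succeeds.
The match spans [0:4] → 'ieie'.
Captured: group 1 = 'ie'.

(0, 4)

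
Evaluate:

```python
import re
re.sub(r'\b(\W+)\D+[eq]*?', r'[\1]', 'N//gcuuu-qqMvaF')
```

'N[//]'

The replacement refers to a captured group, so each match is rewritten using its own captured text.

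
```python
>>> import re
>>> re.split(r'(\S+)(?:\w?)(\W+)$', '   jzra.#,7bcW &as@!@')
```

['   jzra.#,7bcW ', '&as@!', '@', '']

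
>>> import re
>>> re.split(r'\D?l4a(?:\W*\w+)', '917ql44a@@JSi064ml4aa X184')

The pattern matches optionally a non-digit, then the literal 'l4a'; then zero or more of a non-word character, then one or more of a word character (non-capturing group).
Matches to split on: at [16:21] → 'ml4aa'.
Splitting on the pattern gives 2 pieces.

['917ql44a@@JSi064', ' X184']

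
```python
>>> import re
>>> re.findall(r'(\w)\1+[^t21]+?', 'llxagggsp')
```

['l', 'g']

`\1` is not a pattern — it's the concrete string captured by group 1, re-applied verbatim.
Walking the string: at [0:3] match 'llx', group 1 = 'l'; at [4:8] match 'gggs', group 1 = 'g'.
One capturing group, so `findall` returns just the captured substring from each match — 2 in all.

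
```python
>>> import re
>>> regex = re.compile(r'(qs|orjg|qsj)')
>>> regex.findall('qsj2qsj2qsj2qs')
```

['qs', 'qs', 'qs', 'qs']

`|` is ordered: at each position the engine commits to the first alternative that works.
Scanning left to right: at [0:2] match 'qs', group 1 = 'qs'; at [4:6] match 'qs', group 1 = 'qs'; at [8:10] match 'qs', group 1 = 'qs'; at [12:14] match 'qs', group 1 = 'qs'.
One capturing group, so `findall` returns just the captured substring from each match — 4 in all.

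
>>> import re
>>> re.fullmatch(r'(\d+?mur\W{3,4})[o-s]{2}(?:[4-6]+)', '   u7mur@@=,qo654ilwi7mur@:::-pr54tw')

Pattern: one or more of a digit (lazy), then the literal 'mur', then 3 to 4 of a non-word character (captured); then exactly 2 of a character in [o-s]; then one or more of a character in [4-6] (non-capturing group).
`re.fullmatch` is like wrapping the pattern in `^…$` (in single-line mode).
Here there's no way to consume every character, so the call returns None.

None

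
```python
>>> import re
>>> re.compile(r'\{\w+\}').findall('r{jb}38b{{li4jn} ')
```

['{jb}', '{li4jn}']

With no groups in the pattern, `findall` gives back each whole match — 2 here.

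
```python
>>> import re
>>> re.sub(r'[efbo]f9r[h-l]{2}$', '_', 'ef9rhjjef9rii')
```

'ef9rhjj_'

Pattern: one of [efbo]; then the literal 'f9r', then exactly 2 of a character in [h-l]; then anchored at the end.
Matches: at [7:13] → 'ef9rii'.
Each match is replaced by '_'.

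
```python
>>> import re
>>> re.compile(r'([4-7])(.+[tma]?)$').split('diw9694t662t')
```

The pattern matches a character in [4-7] (captured); then one or more of any character, then optionally one of [tma] (captured); then anchored at the end.
Matches to split on: at [4:12] → '694t662t'.
With a capturing group present, the delimiter's captured portion is kept in the result list.

['diw9', '6', '94t662t', '']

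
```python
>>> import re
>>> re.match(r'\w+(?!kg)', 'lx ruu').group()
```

'lx'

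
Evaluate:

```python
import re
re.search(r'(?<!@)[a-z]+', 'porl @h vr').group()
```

'porl'

Because the assertion is negative and zero-width, positions next to the forbidden text are skipped.
`re.search` scans for the first position where the pattern succeeds.
The match spans [0:4] → 'porl'.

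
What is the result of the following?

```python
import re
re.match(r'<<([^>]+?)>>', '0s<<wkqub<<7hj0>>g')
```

None

`re.match` only tries the pattern at the start of the string.
Here the pattern fails at index 0, so the call returns None.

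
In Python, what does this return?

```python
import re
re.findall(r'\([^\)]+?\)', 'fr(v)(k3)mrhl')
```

['(v)', '(k3)']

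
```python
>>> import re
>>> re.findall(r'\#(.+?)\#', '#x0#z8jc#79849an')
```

A non-greedy quantifier consumes as few characters as it can — just enough that the remainder of the pattern still matches from where it stops; whatever follows it matches normally.
`findall` collects group 1 from the one match (1 total).

['x0']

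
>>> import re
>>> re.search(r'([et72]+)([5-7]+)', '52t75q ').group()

'2t75'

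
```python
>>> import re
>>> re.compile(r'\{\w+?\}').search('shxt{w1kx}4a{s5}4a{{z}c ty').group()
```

`search` walks the string left to right and returns the first match it finds.
The match spans [4:10] → '{w1kx}'.

'{w1kx}'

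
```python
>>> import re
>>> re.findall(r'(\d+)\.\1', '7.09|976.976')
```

A backreference is literal: `\1` must see the identical characters the first group matched.
Walking the string: at [5:12] match '976.976', group 1 = '976'.
One capturing group, so `findall` returns just the captured substring from the one match — 1 in all.

['976']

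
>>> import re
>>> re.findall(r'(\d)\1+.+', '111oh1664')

The backreference `\1` re-matches whatever the first group consumed, character for character.
Scanning left to right: at [0:9] match '111oh1664', group 1 = '1'.
With a single group, `findall` returns only what that group captured — 1 item.

['1']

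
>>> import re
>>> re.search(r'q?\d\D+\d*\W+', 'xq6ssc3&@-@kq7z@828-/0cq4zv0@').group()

The match spans [1:11] → 'q6ssc3&@-@'.

'q6ssc3&@-@'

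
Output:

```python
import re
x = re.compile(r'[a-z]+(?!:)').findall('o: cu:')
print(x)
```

Because the assertion is negative and zero-width, positions next to the forbidden text are skipped.
Matches: at [3:4] → 'c'.
With no groups in the pattern, `findall` gives back each whole match — 1 here.

['c']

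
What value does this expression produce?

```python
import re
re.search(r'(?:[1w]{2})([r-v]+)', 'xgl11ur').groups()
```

('ur',)

The match spans [3:7] → '11ur'.
Captured: group 1 = 'ur'.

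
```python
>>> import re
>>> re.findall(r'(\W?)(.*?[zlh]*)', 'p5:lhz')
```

`findall` packs the 2 group values into a tuple for every match.

[('', ''), ('', 'p'), ('', ''), ('', '5'), (':', 'lhz'), ('', '')]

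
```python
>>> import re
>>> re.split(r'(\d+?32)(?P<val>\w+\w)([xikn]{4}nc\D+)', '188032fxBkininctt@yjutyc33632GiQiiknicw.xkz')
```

['', '188032', 'fxB', 'kininctt@yjutyc', '33632GiQiiknicw.xkz']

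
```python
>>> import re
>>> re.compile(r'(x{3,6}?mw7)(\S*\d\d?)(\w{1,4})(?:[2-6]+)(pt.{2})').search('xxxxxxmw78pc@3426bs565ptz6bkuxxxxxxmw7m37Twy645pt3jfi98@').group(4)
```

'pt3j'

The match spans [0:51] → 'xxxxxxmw78pc@3426bs565ptz6bkuxxxxxxmw7m37Twy645pt3j'.
Captured: group 1 = 'xxxxxxmw7', group 2 = '8pc@3426bs565ptz6bkuxxxxxxmw7m37Twy6', group 3 = '4', group 4 = 'pt3j'.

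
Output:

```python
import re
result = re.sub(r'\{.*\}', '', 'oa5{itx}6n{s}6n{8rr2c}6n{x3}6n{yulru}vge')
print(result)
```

Matches: at [3:37] → '{itx}6n{s}6n{8rr2c}6n{x3}6n{yulru}'.
Each match is replaced by ''.

oa5vge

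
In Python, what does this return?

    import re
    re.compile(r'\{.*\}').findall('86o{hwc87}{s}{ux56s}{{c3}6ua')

['{hwc87}{s}{ux56s}{{c3}']

`findall` yields the raw match text (1 of them) because the pattern has no groups.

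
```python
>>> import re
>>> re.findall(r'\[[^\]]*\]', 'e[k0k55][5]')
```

Matches: at [1:8] → '[k0k55]'; at [8:11] → '[5]'.
`findall` yields the raw match text (2 of them) because the pattern has no groups.

['[k0k55]', '[5]']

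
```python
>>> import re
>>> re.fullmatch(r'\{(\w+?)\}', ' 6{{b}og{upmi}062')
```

None

`re.fullmatch` is like wrapping the pattern in `^…$` (in single-line mode).
Here the string isn't matched end-to-end, so the call returns None.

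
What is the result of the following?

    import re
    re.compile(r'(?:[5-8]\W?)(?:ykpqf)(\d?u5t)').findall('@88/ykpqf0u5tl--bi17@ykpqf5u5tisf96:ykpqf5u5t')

['0u5t', '5u5t', '5u5t']

The pattern matches a character in [5-8], then optionally a non-word character (non-capturing group); then the literal 'yk', then the literal 'pqf' (non-capturing group); then optionally a digit, then the literal 'u5t' (captured).
Scanning left to right: at [2:13] match '8/ykpqf0u5t', group 1 = '0u5t'; at [19:30] match '7@ykpqf5u5t', group 1 = '5u5t'; at [34:45] match '6:ykpqf5u5t', group 1 = '5u5t'.
With a single group, `findall` returns only what that group captured — 3 items.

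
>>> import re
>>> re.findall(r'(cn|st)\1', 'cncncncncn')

`\1` has to match the exact text group 1 already captured.
With a single group, `findall` returns only what that group captured — 2 items.

['cn', 'cn']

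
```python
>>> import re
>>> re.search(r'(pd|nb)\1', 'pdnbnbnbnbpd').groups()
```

`\1` has to match the exact text group 1 already captured.
Unlike `match`, `search` isn't anchored — it looks for the pattern anywhere in the string.
The match spans [2:6] → 'nbnb'.
Captured: group 1 = 'nb'.

('nb',)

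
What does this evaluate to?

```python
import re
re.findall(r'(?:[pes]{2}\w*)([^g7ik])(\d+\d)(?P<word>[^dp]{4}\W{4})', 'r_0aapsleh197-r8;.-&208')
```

With 3 capturing groups, `findall` returns a 3-tuple per match.

[('h', '19', '7-r8;.-&')]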